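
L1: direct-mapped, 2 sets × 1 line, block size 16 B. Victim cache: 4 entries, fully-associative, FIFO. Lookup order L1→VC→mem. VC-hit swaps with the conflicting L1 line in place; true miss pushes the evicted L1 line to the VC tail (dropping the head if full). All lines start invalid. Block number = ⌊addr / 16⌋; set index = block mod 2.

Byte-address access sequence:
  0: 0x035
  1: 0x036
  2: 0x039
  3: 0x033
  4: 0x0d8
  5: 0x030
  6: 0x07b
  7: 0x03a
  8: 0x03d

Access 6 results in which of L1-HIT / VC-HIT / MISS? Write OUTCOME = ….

0: 0x35 (blk 3, set 1) → MISS  vc=[]
1: 0x36 (blk 3, set 1) → L1-HIT  vc=[]
2: 0x39 (blk 3, set 1) → L1-HIT  vc=[]
3: 0x33 (blk 3, set 1) → L1-HIT  vc=[]
4: 0xd8 (blk 13, set 1) → MISS  vc=[3]
5: 0x30 (blk 3, set 1) → VC-HIT  vc=[13]
6: 0x7b (blk 7, set 1) → MISS  vc=[13, 3]
7: 0x3a (blk 3, set 1) → VC-HIT  vc=[13, 7]
8: 0x3d (blk 3, set 1) → L1-HIT  vc=[13, 7]

OUTCOME = MISS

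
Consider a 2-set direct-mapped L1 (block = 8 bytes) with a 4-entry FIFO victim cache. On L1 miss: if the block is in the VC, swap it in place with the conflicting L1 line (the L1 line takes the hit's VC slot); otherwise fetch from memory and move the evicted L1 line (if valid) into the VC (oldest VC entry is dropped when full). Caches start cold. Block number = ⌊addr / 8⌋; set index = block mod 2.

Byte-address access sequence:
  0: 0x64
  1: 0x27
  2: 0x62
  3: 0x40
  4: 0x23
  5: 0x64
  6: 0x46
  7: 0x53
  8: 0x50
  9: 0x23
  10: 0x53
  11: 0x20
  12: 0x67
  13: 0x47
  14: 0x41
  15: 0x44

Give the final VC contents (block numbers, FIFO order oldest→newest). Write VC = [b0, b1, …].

0: 0x64 (blk 12, set 0) → MISS  vc=[]
1: 0x27 (blk 4, set 0) → MISS  vc=[12]
2: 0x62 (blk 12, set 0) → VC-HIT  vc=[4]
3: 0x40 (blk 8, set 0) → MISS  vc=[4, 12]
4: 0x23 (blk 4, set 0) → VC-HIT  vc=[8, 12]
5: 0x64 (blk 12, set 0) → VC-HIT  vc=[8, 4]
6: 0x46 (blk 8, set 0) → VC-HIT  vc=[12, 4]
7: 0x53 (blk 10, set 0) → MISS  vc=[12, 4, 8]
8: 0x50 (blk 10, set 0) → L1-HIT  vc=[12, 4, 8]
9: 0x23 (blk 4, set 0) → VC-HIT  vc=[12, 10, 8]
10: 0x53 (blk 10, set 0) → VC-HIT  vc=[12, 4, 8]
11: 0x20 (blk 4, set 0) → VC-HIT  vc=[12, 10, 8]
12: 0x67 (blk 12, set 0) → VC-HIT  vc=[4, 10, 8]
13: 0x47 (blk 8, set 0) → VC-HIT  vc=[4, 10, 12]
14: 0x41 (blk 8, set 0) → L1-HIT  vc=[4, 10, 12]
15: 0x44 (blk 8, set 0) → L1-HIT  vc=[4, 10, 12]

VC = [4, 10, 12]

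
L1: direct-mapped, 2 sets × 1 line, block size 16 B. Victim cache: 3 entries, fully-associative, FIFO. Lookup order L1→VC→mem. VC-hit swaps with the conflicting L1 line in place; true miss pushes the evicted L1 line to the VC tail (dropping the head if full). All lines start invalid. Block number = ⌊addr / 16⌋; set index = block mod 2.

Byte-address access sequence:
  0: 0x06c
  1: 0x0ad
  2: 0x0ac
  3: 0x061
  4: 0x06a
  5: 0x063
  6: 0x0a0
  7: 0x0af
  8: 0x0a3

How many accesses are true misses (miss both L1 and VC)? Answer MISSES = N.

MISSES = 2

  [0] addr=0x6c blk=6 s=0: MISS | VC []
  [1] addr=0xad blk=10 s=0: MISS | VC [6]
  [2] addr=0xac blk=10 s=0: L1-HIT | VC [6]
  [3] addr=0x61 blk=6 s=0: VC-HIT | VC [10]
  [4] addr=0x6a blk=6 s=0: L1-HIT | VC [10]
  [5] addr=0x63 blk=6 s=0: L1-HIT | VC [10]
  [6] addr=0xa0 blk=10 s=0: VC-HIT | VC [6]
  [7] addr=0xaf blk=10 s=0: L1-HIT | VC [6]
  [8] addr=0xa3 blk=10 s=0: L1-HIT | VC [6]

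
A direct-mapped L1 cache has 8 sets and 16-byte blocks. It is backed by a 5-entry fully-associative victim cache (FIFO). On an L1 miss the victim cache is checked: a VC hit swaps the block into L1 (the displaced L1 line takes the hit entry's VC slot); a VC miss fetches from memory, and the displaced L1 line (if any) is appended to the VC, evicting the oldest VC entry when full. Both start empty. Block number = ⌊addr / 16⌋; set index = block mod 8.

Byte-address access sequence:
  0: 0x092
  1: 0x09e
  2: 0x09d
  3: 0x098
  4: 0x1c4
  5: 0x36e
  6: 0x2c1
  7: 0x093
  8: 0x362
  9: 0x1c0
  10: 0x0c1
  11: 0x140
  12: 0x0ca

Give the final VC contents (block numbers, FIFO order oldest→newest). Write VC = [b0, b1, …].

  [0] addr=0x92 blk=9 s=1: MISS | VC []
  [1] addr=0x9e blk=9 s=1: L1-HIT | VC []
  [2] addr=0x9d blk=9 s=1: L1-HIT | VC []
  [3] addr=0x98 blk=9 s=1: L1-HIT | VC []
  [4] addr=0x1c4 blk=28 s=4: MISS | VC []
  [5] addr=0x36e blk=54 s=6: MISS | VC []
  [6] addr=0x2c1 blk=44 s=4: MISS | VC [28]
  [7] addr=0x93 blk=9 s=1: L1-HIT | VC [28]
  [8] addr=0x362 blk=54 s=6: L1-HIT | VC [28]
  [9] addr=0x1c0 blk=28 s=4: VC-HIT | VC [44]
  [10] addr=0xc1 blk=12 s=4: MISS | VC [44, 28]
  [11] addr=0x140 blk=20 s=4: MISS | VC [44, 28, 12]
  [12] addr=0xca blk=12 s=4: VC-HIT | VC [44, 28, 20]

VC = [44, 28, 20]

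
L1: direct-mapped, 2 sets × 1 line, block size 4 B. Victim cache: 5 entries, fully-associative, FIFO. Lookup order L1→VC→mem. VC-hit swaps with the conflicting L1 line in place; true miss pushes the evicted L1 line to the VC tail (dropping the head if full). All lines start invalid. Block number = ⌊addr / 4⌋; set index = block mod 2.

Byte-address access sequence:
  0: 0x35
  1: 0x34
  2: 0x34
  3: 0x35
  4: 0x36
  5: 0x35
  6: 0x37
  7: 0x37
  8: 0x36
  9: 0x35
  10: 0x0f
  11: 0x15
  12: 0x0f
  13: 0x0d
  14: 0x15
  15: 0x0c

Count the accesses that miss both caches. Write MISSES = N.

MISSES = 3

  [0] addr=0x35 blk=13 s=1: MISS | VC []
  [1] addr=0x34 blk=13 s=1: L1-HIT | VC []
  [2] addr=0x34 blk=13 s=1: L1-HIT | VC []
  [3] addr=0x35 blk=13 s=1: L1-HIT | VC []
  [4] addr=0x36 blk=13 s=1: L1-HIT | VC []
  [5] addr=0x35 blk=13 s=1: L1-HIT | VC []
  [6] addr=0x37 blk=13 s=1: L1-HIT | VC []
  [7] addr=0x37 blk=13 s=1: L1-HIT | VC []
  [8] addr=0x36 blk=13 s=1: L1-HIT | VC []
  [9] addr=0x35 blk=13 s=1: L1-HIT | VC []
  [10] addr=0xf blk=3 s=1: MISS | VC [13]
  [11] addr=0x15 blk=5 s=1: MISS | VC [13, 3]
  [12] addr=0xf blk=3 s=1: VC-HIT | VC [13, 5]
  [13] addr=0xd blk=3 s=1: L1-HIT | VC [13, 5]
  [14] addr=0x15 blk=5 s=1: VC-HIT | VC [13, 3]
  [15] addr=0xc blk=3 s=1: VC-HIT | VC [13, 5]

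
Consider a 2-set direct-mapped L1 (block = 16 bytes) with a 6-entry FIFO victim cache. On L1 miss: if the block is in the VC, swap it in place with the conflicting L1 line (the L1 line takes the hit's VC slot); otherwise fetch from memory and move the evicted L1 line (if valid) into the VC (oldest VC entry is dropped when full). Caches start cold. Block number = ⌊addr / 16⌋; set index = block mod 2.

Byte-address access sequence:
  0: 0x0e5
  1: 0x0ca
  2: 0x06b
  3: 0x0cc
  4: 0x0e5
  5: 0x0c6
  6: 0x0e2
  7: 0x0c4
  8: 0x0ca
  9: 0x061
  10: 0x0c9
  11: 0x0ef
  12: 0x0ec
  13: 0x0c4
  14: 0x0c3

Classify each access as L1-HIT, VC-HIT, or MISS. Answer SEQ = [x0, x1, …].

  [0] addr=0xe5 blk=14 s=0: MISS | VC []
  [1] addr=0xca blk=12 s=0: MISS | VC [14]
  [2] addr=0x6b blk=6 s=0: MISS | VC [14, 12]
  [3] addr=0xcc blk=12 s=0: VC-HIT | VC [14, 6]
  [4] addr=0xe5 blk=14 s=0: VC-HIT | VC [12, 6]
  [5] addr=0xc6 blk=12 s=0: VC-HIT | VC [14, 6]
  [6] addr=0xe2 blk=14 s=0: VC-HIT | VC [12, 6]
  [7] addr=0xc4 blk=12 s=0: VC-HIT | VC [14, 6]
  [8] addr=0xca blk=12 s=0: L1-HIT | VC [14, 6]
  [9] addr=0x61 blk=6 s=0: VC-HIT | VC [14, 12]
  [10] addr=0xc9 blk=12 s=0: VC-HIT | VC [14, 6]
  [11] addr=0xef blk=14 s=0: VC-HIT | VC [12, 6]
  [12] addr=0xec blk=14 s=0: L1-HIT | VC [12, 6]
  [13] addr=0xc4 blk=12 s=0: VC-HIT | VC [14, 6]
  [14] addr=0xc3 blk=12 s=0: L1-HIT | VC [14, 6]

SEQ = [MISS, MISS, MISS, VC-HIT, VC-HIT, VC-HIT, VC-HIT, VC-HIT, L1-HIT, VC-HIT, VC-HIT, VC-HIT, L1-HIT, VC-HIT, L1-HIT]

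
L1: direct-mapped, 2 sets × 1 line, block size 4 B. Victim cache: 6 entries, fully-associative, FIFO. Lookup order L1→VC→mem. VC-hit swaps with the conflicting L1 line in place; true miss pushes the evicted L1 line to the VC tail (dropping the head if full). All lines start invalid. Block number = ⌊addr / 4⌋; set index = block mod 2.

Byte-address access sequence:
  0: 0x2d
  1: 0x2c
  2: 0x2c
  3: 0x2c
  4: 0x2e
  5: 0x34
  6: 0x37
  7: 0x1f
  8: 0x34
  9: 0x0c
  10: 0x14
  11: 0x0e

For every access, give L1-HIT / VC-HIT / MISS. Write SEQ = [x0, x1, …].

0: 0x2d (blk 11, set 1) → MISS  vc=[]
1: 0x2c (blk 11, set 1) → L1-HIT  vc=[]
2: 0x2c (blk 11, set 1) → L1-HIT  vc=[]
3: 0x2c (blk 11, set 1) → L1-HIT  vc=[]
4: 0x2e (blk 11, set 1) → L1-HIT  vc=[]
5: 0x34 (blk 13, set 1) → MISS  vc=[11]
6: 0x37 (blk 13, set 1) → L1-HIT  vc=[11]
7: 0x1f (blk 7, set 1) → MISS  vc=[11, 13]
8: 0x34 (blk 13, set 1) → VC-HIT  vc=[11, 7]
9: 0xc (blk 3, set 1) → MISS  vc=[11, 7, 13]
10: 0x14 (blk 5, set 1) → MISS  vc=[11, 7, 13, 3]
11: 0xe (blk 3, set 1) → VC-HIT  vc=[11, 7, 13, 5]

SEQ = [MISS, L1-HIT, L1-HIT, L1-HIT, L1-HIT, MISS, L1-HIT, MISS, VC-HIT, MISS, MISS, VC-HIT]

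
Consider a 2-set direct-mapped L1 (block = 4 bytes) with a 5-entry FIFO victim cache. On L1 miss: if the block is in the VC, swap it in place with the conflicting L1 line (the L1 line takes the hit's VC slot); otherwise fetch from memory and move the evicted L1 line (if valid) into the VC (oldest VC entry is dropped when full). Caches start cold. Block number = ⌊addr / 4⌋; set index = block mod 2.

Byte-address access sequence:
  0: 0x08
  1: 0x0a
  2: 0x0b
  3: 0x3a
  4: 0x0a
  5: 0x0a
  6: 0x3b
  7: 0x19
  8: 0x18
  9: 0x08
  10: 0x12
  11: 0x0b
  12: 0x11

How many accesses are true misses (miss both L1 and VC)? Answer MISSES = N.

#0 0x8→b2/s0 MISS; vc=[]
#1 0xa→b2/s0 L1-HIT; vc=[]
#2 0xb→b2/s0 L1-HIT; vc=[]
#3 0x3a→b14/s0 MISS; vc=[2]
#4 0xa→b2/s0 VC-HIT; vc=[14]
#5 0xa→b2/s0 L1-HIT; vc=[14]
#6 0x3b→b14/s0 VC-HIT; vc=[2]
#7 0x19→b6/s0 MISS; vc=[2,14]
#8 0x18→b6/s0 L1-HIT; vc=[2,14]
#9 0x8→b2/s0 VC-HIT; vc=[6,14]
#10 0x12→b4/s0 MISS; vc=[6,14,2]
#11 0xb→b2/s0 VC-HIT; vc=[6,14,4]
#12 0x11→b4/s0 VC-HIT; vc=[6,14,2]

MISSES = 4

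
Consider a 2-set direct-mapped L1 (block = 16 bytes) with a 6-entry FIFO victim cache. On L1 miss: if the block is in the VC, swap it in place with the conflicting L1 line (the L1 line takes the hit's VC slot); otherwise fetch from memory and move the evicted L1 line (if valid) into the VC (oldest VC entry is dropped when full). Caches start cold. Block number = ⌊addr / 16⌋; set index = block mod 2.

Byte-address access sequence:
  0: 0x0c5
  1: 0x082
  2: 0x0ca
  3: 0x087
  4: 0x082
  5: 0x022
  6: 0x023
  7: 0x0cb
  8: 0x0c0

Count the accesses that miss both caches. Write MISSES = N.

MISSES = 3

  [0] addr=0xc5 blk=12 s=0: MISS | VC []
  [1] addr=0x82 blk=8 s=0: MISS | VC [12]
  [2] addr=0xca blk=12 s=0: VC-HIT | VC [8]
  [3] addr=0x87 blk=8 s=0: VC-HIT | VC [12]
  [4] addr=0x82 blk=8 s=0: L1-HIT | VC [12]
  [5] addr=0x22 blk=2 s=0: MISS | VC [12, 8]
  [6] addr=0x23 blk=2 s=0: L1-HIT | VC [12, 8]
  [7] addr=0xcb blk=12 s=0: VC-HIT | VC [2, 8]
  [8] addr=0xc0 blk=12 s=0: L1-HIT | VC [2, 8]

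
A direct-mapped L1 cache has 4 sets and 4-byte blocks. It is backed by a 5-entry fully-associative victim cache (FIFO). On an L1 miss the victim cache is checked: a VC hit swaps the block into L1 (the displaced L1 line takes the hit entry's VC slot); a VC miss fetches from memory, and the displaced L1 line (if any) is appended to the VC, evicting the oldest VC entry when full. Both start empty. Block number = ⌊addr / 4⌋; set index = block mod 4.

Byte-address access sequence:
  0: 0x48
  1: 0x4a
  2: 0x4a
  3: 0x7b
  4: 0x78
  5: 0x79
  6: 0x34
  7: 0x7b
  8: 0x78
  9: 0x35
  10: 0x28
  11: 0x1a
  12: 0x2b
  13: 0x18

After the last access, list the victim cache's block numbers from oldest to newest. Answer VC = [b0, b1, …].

#0 0x48→b18/s2 MISS; vc=[]
#1 0x4a→b18/s2 L1-HIT; vc=[]
#2 0x4a→b18/s2 L1-HIT; vc=[]
#3 0x7b→b30/s2 MISS; vc=[18]
#4 0x78→b30/s2 L1-HIT; vc=[18]
#5 0x79→b30/s2 L1-HIT; vc=[18]
#6 0x34→b13/s1 MISS; vc=[18]
#7 0x7b→b30/s2 L1-HIT; vc=[18]
#8 0x78→b30/s2 L1-HIT; vc=[18]
#9 0x35→b13/s1 L1-HIT; vc=[18]
#10 0x28→b10/s2 MISS; vc=[18,30]
#11 0x1a→b6/s2 MISS; vc=[18,30,10]
#12 0x2b→b10/s2 VC-HIT; vc=[18,30,6]
#13 0x18→b6/s2 VC-HIT; vc=[18,30,10]

VC = [18, 30, 10]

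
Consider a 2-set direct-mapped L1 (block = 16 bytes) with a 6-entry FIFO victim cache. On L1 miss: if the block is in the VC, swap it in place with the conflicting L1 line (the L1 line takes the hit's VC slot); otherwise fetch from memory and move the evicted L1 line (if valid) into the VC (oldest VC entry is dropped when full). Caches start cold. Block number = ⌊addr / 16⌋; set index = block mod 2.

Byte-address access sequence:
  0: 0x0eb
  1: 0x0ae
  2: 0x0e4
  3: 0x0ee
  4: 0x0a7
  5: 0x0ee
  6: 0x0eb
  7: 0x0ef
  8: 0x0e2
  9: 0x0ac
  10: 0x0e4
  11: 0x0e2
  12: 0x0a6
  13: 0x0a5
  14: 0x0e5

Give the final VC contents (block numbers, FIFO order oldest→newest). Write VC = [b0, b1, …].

VC = [10]

#0 0xeb→b14/s0 MISS; vc=[]
#1 0xae→b10/s0 MISS; vc=[14]
#2 0xe4→b14/s0 VC-HIT; vc=[10]
#3 0xee→b14/s0 L1-HIT; vc=[10]
#4 0xa7→b10/s0 VC-HIT; vc=[14]
#5 0xee→b14/s0 VC-HIT; vc=[10]
#6 0xeb→b14/s0 L1-HIT; vc=[10]
#7 0xef→b14/s0 L1-HIT; vc=[10]
#8 0xe2→b14/s0 L1-HIT; vc=[10]
#9 0xac→b10/s0 VC-HIT; vc=[14]
#10 0xe4→b14/s0 VC-HIT; vc=[10]
#11 0xe2→b14/s0 L1-HIT; vc=[10]
#12 0xa6→b10/s0 VC-HIT; vc=[14]
#13 0xa5→b10/s0 L1-HIT; vc=[14]
#14 0xe5→b14/s0 VC-HIT; vc=[10]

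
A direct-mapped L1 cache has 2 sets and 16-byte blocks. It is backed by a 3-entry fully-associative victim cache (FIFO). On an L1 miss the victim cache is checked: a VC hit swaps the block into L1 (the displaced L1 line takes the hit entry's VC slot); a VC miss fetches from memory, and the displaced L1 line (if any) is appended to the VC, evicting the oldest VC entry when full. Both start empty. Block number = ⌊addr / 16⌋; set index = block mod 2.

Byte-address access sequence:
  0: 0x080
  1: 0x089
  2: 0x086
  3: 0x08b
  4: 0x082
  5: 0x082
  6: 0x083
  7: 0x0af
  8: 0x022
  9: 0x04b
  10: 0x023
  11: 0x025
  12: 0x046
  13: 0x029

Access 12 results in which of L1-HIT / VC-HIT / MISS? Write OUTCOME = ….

0: 0x80 (blk 8, set 0) → MISS  vc=[]
1: 0x89 (blk 8, set 0) → L1-HIT  vc=[]
2: 0x86 (blk 8, set 0) → L1-HIT  vc=[]
3: 0x8b (blk 8, set 0) → L1-HIT  vc=[]
4: 0x82 (blk 8, set 0) → L1-HIT  vc=[]
5: 0x82 (blk 8, set 0) → L1-HIT  vc=[]
6: 0x83 (blk 8, set 0) → L1-HIT  vc=[]
7: 0xaf (blk 10, set 0) → MISS  vc=[8]
8: 0x22 (blk 2, set 0) → MISS  vc=[8, 10]
9: 0x4b (blk 4, set 0) → MISS  vc=[8, 10, 2]
10: 0x23 (blk 2, set 0) → VC-HIT  vc=[8, 10, 4]
11: 0x25 (blk 2, set 0) → L1-HIT  vc=[8, 10, 4]
12: 0x46 (blk 4, set 0) → VC-HIT  vc=[8, 10, 2]
13: 0x29 (blk 2, set 0) → VC-HIT  vc=[8, 10, 4]

OUTCOME = VC-HIT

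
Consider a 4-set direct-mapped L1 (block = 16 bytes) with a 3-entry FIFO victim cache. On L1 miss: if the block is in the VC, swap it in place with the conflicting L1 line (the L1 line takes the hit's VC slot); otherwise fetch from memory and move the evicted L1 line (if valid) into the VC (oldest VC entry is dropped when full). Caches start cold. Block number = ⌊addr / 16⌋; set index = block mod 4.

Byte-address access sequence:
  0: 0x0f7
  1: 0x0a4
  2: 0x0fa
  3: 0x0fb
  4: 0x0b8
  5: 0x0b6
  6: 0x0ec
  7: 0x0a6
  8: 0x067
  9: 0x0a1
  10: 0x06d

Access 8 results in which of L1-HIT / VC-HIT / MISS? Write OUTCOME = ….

  [0] addr=0xf7 blk=15 s=3: MISS | VC []
  [1] addr=0xa4 blk=10 s=2: MISS | VC []
  [2] addr=0xfa blk=15 s=3: L1-HIT | VC []
  [3] addr=0xfb blk=15 s=3: L1-HIT | VC []
  [4] addr=0xb8 blk=11 s=3: MISS | VC [15]
  [5] addr=0xb6 blk=11 s=3: L1-HIT | VC [15]
  [6] addr=0xec blk=14 s=2: MISS | VC [15, 10]
  [7] addr=0xa6 blk=10 s=2: VC-HIT | VC [15, 14]
  [8] addr=0x67 blk=6 s=2: MISS | VC [15, 14, 10]
  [9] addr=0xa1 blk=10 s=2: VC-HIT | VC [15, 14, 6]
  [10] addr=0x6d blk=6 s=2: VC-HIT | VC [15, 14, 10]

OUTCOME = MISS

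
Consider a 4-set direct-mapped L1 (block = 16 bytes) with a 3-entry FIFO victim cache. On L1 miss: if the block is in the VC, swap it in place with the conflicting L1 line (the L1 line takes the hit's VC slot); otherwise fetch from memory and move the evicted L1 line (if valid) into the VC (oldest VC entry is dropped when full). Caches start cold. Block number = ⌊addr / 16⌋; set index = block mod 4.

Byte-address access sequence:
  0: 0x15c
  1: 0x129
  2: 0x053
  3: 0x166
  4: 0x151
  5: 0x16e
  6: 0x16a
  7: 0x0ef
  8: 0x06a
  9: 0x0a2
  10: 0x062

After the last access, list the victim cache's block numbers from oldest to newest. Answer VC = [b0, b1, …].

VC = [22, 14, 10]

  [0] addr=0x15c blk=21 s=1: MISS | VC []
  [1] addr=0x129 blk=18 s=2: MISS | VC []
  [2] addr=0x53 blk=5 s=1: MISS | VC [21]
  [3] addr=0x166 blk=22 s=2: MISS | VC [21, 18]
  [4] addr=0x151 blk=21 s=1: VC-HIT | VC [5, 18]
  [5] addr=0x16e blk=22 s=2: L1-HIT | VC [5, 18]
  [6] addr=0x16a blk=22 s=2: L1-HIT | VC [5, 18]
  [7] addr=0xef blk=14 s=2: MISS | VC [5, 18, 22]
  [8] addr=0x6a blk=6 s=2: MISS | VC [18, 22, 14]
  [9] addr=0xa2 blk=10 s=2: MISS | VC [22, 14, 6]
  [10] addr=0x62 blk=6 s=2: VC-HIT | VC [22, 14, 10]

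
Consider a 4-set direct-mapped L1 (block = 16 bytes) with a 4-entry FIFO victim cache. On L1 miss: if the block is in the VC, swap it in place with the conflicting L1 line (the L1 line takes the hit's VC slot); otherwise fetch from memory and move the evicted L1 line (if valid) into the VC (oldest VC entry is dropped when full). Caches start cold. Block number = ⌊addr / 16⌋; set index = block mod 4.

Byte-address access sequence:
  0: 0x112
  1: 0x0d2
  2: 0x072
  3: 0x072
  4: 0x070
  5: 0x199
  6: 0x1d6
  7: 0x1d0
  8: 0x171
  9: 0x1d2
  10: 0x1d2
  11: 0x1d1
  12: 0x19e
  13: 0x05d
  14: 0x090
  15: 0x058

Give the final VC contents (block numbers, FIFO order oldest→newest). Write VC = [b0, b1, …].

VC = [29, 7, 25, 9]

#0 0x112→b17/s1 MISS; vc=[]
#1 0xd2→b13/s1 MISS; vc=[17]
#2 0x72→b7/s3 MISS; vc=[17]
#3 0x72→b7/s3 L1-HIT; vc=[17]
#4 0x70→b7/s3 L1-HIT; vc=[17]
#5 0x199→b25/s1 MISS; vc=[17,13]
#6 0x1d6→b29/s1 MISS; vc=[17,13,25]
#7 0x1d0→b29/s1 L1-HIT; vc=[17,13,25]
#8 0x171→b23/s3 MISS; vc=[17,13,25,7]
#9 0x1d2→b29/s1 L1-HIT; vc=[17,13,25,7]
#10 0x1d2→b29/s1 L1-HIT; vc=[17,13,25,7]
#11 0x1d1→b29/s1 L1-HIT; vc=[17,13,25,7]
#12 0x19e→b25/s1 VC-HIT; vc=[17,13,29,7]
#13 0x5d→b5/s1 MISS; vc=[13,29,7,25]
#14 0x90→b9/s1 MISS; vc=[29,7,25,5]
#15 0x58→b5/s1 VC-HIT; vc=[29,7,25,9]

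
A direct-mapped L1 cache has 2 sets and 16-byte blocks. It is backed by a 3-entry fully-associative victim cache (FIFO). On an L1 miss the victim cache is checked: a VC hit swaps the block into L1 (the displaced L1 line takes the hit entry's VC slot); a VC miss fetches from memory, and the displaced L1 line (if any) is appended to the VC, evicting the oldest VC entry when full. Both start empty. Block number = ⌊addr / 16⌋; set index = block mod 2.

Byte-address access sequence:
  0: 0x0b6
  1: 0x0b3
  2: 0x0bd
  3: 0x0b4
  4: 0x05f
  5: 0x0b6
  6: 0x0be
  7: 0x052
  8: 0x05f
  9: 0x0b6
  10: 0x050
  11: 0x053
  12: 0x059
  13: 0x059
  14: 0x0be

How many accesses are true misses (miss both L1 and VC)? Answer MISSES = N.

MISSES = 2

  [0] addr=0xb6 blk=11 s=1: MISS | VC []
  [1] addr=0xb3 blk=11 s=1: L1-HIT | VC []
  [2] addr=0xbd blk=11 s=1: L1-HIT | VC []
  [3] addr=0xb4 blk=11 s=1: L1-HIT | VC []
  [4] addr=0x5f blk=5 s=1: MISS | VC [11]
  [5] addr=0xb6 blk=11 s=1: VC-HIT | VC [5]
  [6] addr=0xbe blk=11 s=1: L1-HIT | VC [5]
  [7] addr=0x52 blk=5 s=1: VC-HIT | VC [11]
  [8] addr=0x5f blk=5 s=1: L1-HIT | VC [11]
  [9] addr=0xb6 blk=11 s=1: VC-HIT | VC [5]
  [10] addr=0x50 blk=5 s=1: VC-HIT | VC [11]
  [11] addr=0x53 blk=5 s=1: L1-HIT | VC [11]
  [12] addr=0x59 blk=5 s=1: L1-HIT | VC [11]
  [13] addr=0x59 blk=5 s=1: L1-HIT | VC [11]
  [14] addr=0xbe blk=11 s=1: VC-HIT | VC [5]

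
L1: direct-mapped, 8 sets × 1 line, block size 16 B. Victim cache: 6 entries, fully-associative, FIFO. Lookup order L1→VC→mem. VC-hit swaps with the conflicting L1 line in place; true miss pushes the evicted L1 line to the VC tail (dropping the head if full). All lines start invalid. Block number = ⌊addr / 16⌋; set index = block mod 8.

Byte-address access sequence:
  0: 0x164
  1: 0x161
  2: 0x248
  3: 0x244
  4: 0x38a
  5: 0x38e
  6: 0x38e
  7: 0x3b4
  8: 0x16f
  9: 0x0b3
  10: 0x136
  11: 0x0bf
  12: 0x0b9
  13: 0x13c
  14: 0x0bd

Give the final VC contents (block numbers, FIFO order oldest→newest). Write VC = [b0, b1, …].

VC = [59, 19]

#0 0x164→b22/s6 MISS; vc=[]
#1 0x161→b22/s6 L1-HIT; vc=[]
#2 0x248→b36/s4 MISS; vc=[]
#3 0x244→b36/s4 L1-HIT; vc=[]
#4 0x38a→b56/s0 MISS; vc=[]
#5 0x38e→b56/s0 L1-HIT; vc=[]
#6 0x38e→b56/s0 L1-HIT; vc=[]
#7 0x3b4→b59/s3 MISS; vc=[]
#8 0x16f→b22/s6 L1-HIT; vc=[]
#9 0xb3→b11/s3 MISS; vc=[59]
#10 0x136→b19/s3 MISS; vc=[59,11]
#11 0xbf→b11/s3 VC-HIT; vc=[59,19]
#12 0xb9→b11/s3 L1-HIT; vc=[59,19]
#13 0x13c→b19/s3 VC-HIT; vc=[59,11]
#14 0xbd→b11/s3 VC-HIT; vc=[59,19]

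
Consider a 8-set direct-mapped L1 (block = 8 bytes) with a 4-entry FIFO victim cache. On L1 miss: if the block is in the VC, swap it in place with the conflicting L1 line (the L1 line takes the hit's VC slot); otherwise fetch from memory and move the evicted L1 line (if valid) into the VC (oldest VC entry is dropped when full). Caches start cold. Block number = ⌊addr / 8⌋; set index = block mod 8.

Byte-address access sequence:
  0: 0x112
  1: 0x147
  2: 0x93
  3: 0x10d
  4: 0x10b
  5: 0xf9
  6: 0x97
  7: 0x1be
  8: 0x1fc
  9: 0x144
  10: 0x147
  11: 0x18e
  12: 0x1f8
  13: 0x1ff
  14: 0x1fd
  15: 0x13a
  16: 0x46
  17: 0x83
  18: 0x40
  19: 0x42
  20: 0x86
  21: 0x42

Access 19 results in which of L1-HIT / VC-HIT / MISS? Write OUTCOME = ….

OUTCOME = L1-HIT

#0 0x112→b34/s2 MISS; vc=[]
#1 0x147→b40/s0 MISS; vc=[]
#2 0x93→b18/s2 MISS; vc=[34]
#3 0x10d→b33/s1 MISS; vc=[34]
#4 0x10b→b33/s1 L1-HIT; vc=[34]
#5 0xf9→b31/s7 MISS; vc=[34]
#6 0x97→b18/s2 L1-HIT; vc=[34]
#7 0x1be→b55/s7 MISS; vc=[34,31]
#8 0x1fc→b63/s7 MISS; vc=[34,31,55]
#9 0x144→b40/s0 L1-HIT; vc=[34,31,55]
#10 0x147→b40/s0 L1-HIT; vc=[34,31,55]
#11 0x18e→b49/s1 MISS; vc=[34,31,55,33]
#12 0x1f8→b63/s7 L1-HIT; vc=[34,31,55,33]
#13 0x1ff→b63/s7 L1-HIT; vc=[34,31,55,33]
#14 0x1fd→b63/s7 L1-HIT; vc=[34,31,55,33]
#15 0x13a→b39/s7 MISS; vc=[31,55,33,63]
#16 0x46→b8/s0 MISS; vc=[55,33,63,40]
#17 0x83→b16/s0 MISS; vc=[33,63,40,8]
#18 0x40→b8/s0 VC-HIT; vc=[33,63,40,16]
#19 0x42→b8/s0 L1-HIT; vc=[33,63,40,16]
#20 0x86→b16/s0 VC-HIT; vc=[33,63,40,8]
#21 0x42→b8/s0 VC-HIT; vc=[33,63,40,16]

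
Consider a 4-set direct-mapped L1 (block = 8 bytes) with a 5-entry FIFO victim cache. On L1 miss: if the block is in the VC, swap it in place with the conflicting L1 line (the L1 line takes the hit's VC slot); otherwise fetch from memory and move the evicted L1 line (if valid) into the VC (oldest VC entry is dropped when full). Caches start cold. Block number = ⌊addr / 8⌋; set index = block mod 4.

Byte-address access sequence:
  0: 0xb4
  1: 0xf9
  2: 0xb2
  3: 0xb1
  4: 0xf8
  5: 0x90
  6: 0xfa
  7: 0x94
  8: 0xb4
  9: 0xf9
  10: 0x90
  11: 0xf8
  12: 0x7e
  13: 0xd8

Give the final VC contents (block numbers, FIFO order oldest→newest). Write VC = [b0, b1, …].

VC = [22, 31, 15]

0: 0xb4 (blk 22, set 2) → MISS  vc=[]
1: 0xf9 (blk 31, set 3) → MISS  vc=[]
2: 0xb2 (blk 22, set 2) → L1-HIT  vc=[]
3: 0xb1 (blk 22, set 2) → L1-HIT  vc=[]
4: 0xf8 (blk 31, set 3) → L1-HIT  vc=[]
5: 0x90 (blk 18, set 2) → MISS  vc=[22]
6: 0xfa (blk 31, set 3) → L1-HIT  vc=[22]
7: 0x94 (blk 18, set 2) → L1-HIT  vc=[22]
8: 0xb4 (blk 22, set 2) → VC-HIT  vc=[18]
9: 0xf9 (blk 31, set 3) → L1-HIT  vc=[18]
10: 0x90 (blk 18, set 2) → VC-HIT  vc=[22]
11: 0xf8 (blk 31, set 3) → L1-HIT  vc=[22]
12: 0x7e (blk 15, set 3) → MISS  vc=[22, 31]
13: 0xd8 (blk 27, set 3) → MISS  vc=[22, 31, 15]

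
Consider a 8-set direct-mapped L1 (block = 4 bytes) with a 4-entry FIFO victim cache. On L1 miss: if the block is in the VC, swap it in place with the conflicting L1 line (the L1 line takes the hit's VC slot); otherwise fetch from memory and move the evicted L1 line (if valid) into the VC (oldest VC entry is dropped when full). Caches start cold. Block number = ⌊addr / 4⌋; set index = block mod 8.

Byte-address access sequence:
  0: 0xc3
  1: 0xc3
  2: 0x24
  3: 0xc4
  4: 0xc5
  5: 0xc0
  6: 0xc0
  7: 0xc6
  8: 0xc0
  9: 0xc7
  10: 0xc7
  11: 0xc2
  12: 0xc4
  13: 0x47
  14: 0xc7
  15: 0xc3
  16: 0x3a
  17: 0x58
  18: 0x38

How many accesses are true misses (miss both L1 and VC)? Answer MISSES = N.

#0 0xc3→b48/s0 MISS; vc=[]
#1 0xc3→b48/s0 L1-HIT; vc=[]
#2 0x24→b9/s1 MISS; vc=[]
#3 0xc4→b49/s1 MISS; vc=[9]
#4 0xc5→b49/s1 L1-HIT; vc=[9]
#5 0xc0→b48/s0 L1-HIT; vc=[9]
#6 0xc0→b48/s0 L1-HIT; vc=[9]
#7 0xc6→b49/s1 L1-HIT; vc=[9]
#8 0xc0→b48/s0 L1-HIT; vc=[9]
#9 0xc7→b49/s1 L1-HIT; vc=[9]
#10 0xc7→b49/s1 L1-HIT; vc=[9]
#11 0xc2→b48/s0 L1-HIT; vc=[9]
#12 0xc4→b49/s1 L1-HIT; vc=[9]
#13 0x47→b17/s1 MISS; vc=[9,49]
#14 0xc7→b49/s1 VC-HIT; vc=[9,17]
#15 0xc3→b48/s0 L1-HIT; vc=[9,17]
#16 0x3a→b14/s6 MISS; vc=[9,17]
#17 0x58→b22/s6 MISS; vc=[9,17,14]
#18 0x38→b14/s6 VC-HIT; vc=[9,17,22]

MISSES = 6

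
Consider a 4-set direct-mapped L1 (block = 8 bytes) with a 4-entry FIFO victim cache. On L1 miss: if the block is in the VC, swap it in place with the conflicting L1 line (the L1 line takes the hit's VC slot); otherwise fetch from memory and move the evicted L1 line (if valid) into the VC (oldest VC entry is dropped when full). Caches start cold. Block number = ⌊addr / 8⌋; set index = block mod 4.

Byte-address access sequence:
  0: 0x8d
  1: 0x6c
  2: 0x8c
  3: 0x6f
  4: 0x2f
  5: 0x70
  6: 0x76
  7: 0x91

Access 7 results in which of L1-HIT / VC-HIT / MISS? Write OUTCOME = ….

OUTCOME = MISS

  [0] addr=0x8d blk=17 s=1: MISS | VC []
  [1] addr=0x6c blk=13 s=1: MISS | VC [17]
  [2] addr=0x8c blk=17 s=1: VC-HIT | VC [13]
  [3] addr=0x6f blk=13 s=1: VC-HIT | VC [17]
  [4] addr=0x2f blk=5 s=1: MISS | VC [17, 13]
  [5] addr=0x70 blk=14 s=2: MISS | VC [17, 13]
  [6] addr=0x76 blk=14 s=2: L1-HIT | VC [17, 13]
  [7] addr=0x91 blk=18 s=2: MISS | VC [17, 13, 14]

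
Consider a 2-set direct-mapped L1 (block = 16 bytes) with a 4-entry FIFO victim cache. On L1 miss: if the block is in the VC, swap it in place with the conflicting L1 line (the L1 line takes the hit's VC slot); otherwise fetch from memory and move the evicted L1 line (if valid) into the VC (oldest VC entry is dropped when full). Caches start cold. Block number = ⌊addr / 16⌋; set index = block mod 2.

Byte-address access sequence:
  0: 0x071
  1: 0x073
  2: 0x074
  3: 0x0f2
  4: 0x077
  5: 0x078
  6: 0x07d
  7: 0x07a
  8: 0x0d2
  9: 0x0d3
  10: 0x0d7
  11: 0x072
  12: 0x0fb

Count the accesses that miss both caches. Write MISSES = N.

#0 0x71→b7/s1 MISS; vc=[]
#1 0x73→b7/s1 L1-HIT; vc=[]
#2 0x74→b7/s1 L1-HIT; vc=[]
#3 0xf2→b15/s1 MISS; vc=[7]
#4 0x77→b7/s1 VC-HIT; vc=[15]
#5 0x78→b7/s1 L1-HIT; vc=[15]
#6 0x7d→b7/s1 L1-HIT; vc=[15]
#7 0x7a→b7/s1 L1-HIT; vc=[15]
#8 0xd2→b13/s1 MISS; vc=[15,7]
#9 0xd3→b13/s1 L1-HIT; vc=[15,7]
#10 0xd7→b13/s1 L1-HIT; vc=[15,7]
#11 0x72→b7/s1 VC-HIT; vc=[15,13]
#12 0xfb→b15/s1 VC-HIT; vc=[7,13]

MISSES = 3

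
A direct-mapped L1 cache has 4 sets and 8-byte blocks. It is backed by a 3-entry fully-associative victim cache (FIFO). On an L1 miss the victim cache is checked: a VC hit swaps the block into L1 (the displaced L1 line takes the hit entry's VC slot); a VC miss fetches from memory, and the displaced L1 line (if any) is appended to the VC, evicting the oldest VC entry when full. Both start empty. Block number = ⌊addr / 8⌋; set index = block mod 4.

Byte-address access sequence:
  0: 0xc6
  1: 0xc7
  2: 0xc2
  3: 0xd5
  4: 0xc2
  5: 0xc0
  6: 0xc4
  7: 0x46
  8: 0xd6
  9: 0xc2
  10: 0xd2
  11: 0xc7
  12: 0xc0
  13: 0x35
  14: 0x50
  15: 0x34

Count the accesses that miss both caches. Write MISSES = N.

MISSES = 5

#0 0xc6→b24/s0 MISS; vc=[]
#1 0xc7→b24/s0 L1-HIT; vc=[]
#2 0xc2→b24/s0 L1-HIT; vc=[]
#3 0xd5→b26/s2 MISS; vc=[]
#4 0xc2→b24/s0 L1-HIT; vc=[]
#5 0xc0→b24/s0 L1-HIT; vc=[]
#6 0xc4→b24/s0 L1-HIT; vc=[]
#7 0x46→b8/s0 MISS; vc=[24]
#8 0xd6→b26/s2 L1-HIT; vc=[24]
#9 0xc2→b24/s0 VC-HIT; vc=[8]
#10 0xd2→b26/s2 L1-HIT; vc=[8]
#11 0xc7→b24/s0 L1-HIT; vc=[8]
#12 0xc0→b24/s0 L1-HIT; vc=[8]
#13 0x35→b6/s2 MISS; vc=[8,26]
#14 0x50→b10/s2 MISS; vc=[8,26,6]
#15 0x34→b6/s2 VC-HIT; vc=[8,26,10]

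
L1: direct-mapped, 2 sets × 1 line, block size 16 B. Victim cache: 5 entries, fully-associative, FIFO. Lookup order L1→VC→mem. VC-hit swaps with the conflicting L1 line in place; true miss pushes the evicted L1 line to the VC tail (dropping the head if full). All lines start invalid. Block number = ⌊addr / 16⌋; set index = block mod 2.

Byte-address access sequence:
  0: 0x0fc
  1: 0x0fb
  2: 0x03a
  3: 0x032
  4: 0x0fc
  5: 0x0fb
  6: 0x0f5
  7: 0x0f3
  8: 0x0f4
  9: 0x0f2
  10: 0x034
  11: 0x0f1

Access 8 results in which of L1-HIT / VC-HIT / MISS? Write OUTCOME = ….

0: 0xfc (blk 15, set 1) → MISS  vc=[]
1: 0xfb (blk 15, set 1) → L1-HIT  vc=[]
2: 0x3a (blk 3, set 1) → MISS  vc=[15]
3: 0x32 (blk 3, set 1) → L1-HIT  vc=[15]
4: 0xfc (blk 15, set 1) → VC-HIT  vc=[3]
5: 0xfb (blk 15, set 1) → L1-HIT  vc=[3]
6: 0xf5 (blk 15, set 1) → L1-HIT  vc=[3]
7: 0xf3 (blk 15, set 1) → L1-HIT  vc=[3]
8: 0xf4 (blk 15, set 1) → L1-HIT  vc=[3]
9: 0xf2 (blk 15, set 1) → L1-HIT  vc=[3]
10: 0x34 (blk 3, set 1) → VC-HIT  vc=[15]
11: 0xf1 (blk 15, set 1) → VC-HIT  vc=[3]

OUTCOME = L1-HIT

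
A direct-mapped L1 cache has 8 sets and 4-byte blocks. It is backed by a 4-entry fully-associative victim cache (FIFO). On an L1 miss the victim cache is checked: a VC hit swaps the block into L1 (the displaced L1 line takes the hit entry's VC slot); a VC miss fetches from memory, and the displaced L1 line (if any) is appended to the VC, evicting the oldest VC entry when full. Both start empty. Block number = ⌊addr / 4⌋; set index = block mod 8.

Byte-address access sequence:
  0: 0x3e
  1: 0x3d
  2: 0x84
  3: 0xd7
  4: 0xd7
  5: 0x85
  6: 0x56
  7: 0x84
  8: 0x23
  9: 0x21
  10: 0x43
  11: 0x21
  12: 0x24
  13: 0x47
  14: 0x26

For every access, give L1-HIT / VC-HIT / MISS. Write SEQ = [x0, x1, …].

SEQ = [MISS, L1-HIT, MISS, MISS, L1-HIT, L1-HIT, MISS, L1-HIT, MISS, L1-HIT, MISS, VC-HIT, MISS, MISS, VC-HIT]

#0 0x3e→b15/s7 MISS; vc=[]
#1 0x3d→b15/s7 L1-HIT; vc=[]
#2 0x84→b33/s1 MISS; vc=[]
#3 0xd7→b53/s5 MISS; vc=[]
#4 0xd7→b53/s5 L1-HIT; vc=[]
#5 0x85→b33/s1 L1-HIT; vc=[]
#6 0x56→b21/s5 MISS; vc=[53]
#7 0x84→b33/s1 L1-HIT; vc=[53]
#8 0x23→b8/s0 MISS; vc=[53]
#9 0x21→b8/s0 L1-HIT; vc=[53]
#10 0x43→b16/s0 MISS; vc=[53,8]
#11 0x21→b8/s0 VC-HIT; vc=[53,16]
#12 0x24→b9/s1 MISS; vc=[53,16,33]
#13 0x47→b17/s1 MISS; vc=[53,16,33,9]
#14 0x26→b9/s1 VC-HIT; vc=[53,16,33,17]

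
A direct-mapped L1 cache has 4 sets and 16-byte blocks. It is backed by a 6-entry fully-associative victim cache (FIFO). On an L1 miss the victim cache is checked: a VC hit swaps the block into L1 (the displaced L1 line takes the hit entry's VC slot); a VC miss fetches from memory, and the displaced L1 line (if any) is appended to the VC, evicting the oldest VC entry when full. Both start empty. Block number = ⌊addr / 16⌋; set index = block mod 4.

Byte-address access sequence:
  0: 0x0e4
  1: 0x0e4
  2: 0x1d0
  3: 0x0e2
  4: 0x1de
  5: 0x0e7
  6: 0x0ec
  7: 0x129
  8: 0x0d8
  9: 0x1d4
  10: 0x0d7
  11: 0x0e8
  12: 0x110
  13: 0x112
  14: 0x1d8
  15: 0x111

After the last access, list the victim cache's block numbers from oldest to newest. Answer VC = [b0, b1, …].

0: 0xe4 (blk 14, set 2) → MISS  vc=[]
1: 0xe4 (blk 14, set 2) → L1-HIT  vc=[]
2: 0x1d0 (blk 29, set 1) → MISS  vc=[]
3: 0xe2 (blk 14, set 2) → L1-HIT  vc=[]
4: 0x1de (blk 29, set 1) → L1-HIT  vc=[]
5: 0xe7 (blk 14, set 2) → L1-HIT  vc=[]
6: 0xec (blk 14, set 2) → L1-HIT  vc=[]
7: 0x129 (blk 18, set 2) → MISS  vc=[14]
8: 0xd8 (blk 13, set 1) → MISS  vc=[14, 29]
9: 0x1d4 (blk 29, set 1) → VC-HIT  vc=[14, 13]
10: 0xd7 (blk 13, set 1) → VC-HIT  vc=[14, 29]
11: 0xe8 (blk 14, set 2) → VC-HIT  vc=[18, 29]
12: 0x110 (blk 17, set 1) → MISS  vc=[18, 29, 13]
13: 0x112 (blk 17, set 1) → L1-HIT  vc=[18, 29, 13]
14: 0x1d8 (blk 29, set 1) → VC-HIT  vc=[18, 17, 13]
15: 0x111 (blk 17, set 1) → VC-HIT  vc=[18, 29, 13]

VC = [18, 29, 13]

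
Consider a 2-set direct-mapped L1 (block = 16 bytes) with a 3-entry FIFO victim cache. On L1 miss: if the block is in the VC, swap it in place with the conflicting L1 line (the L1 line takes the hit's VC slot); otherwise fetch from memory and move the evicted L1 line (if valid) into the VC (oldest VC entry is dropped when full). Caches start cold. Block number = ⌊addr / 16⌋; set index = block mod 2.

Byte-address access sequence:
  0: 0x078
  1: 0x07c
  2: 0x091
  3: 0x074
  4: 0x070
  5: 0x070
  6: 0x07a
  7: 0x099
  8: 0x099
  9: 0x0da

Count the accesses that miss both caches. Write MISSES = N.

#0 0x78→b7/s1 MISS; vc=[]
#1 0x7c→b7/s1 L1-HIT; vc=[]
#2 0x91→b9/s1 MISS; vc=[7]
#3 0x74→b7/s1 VC-HIT; vc=[9]
#4 0x70→b7/s1 L1-HIT; vc=[9]
#5 0x70→b7/s1 L1-HIT; vc=[9]
#6 0x7a→b7/s1 L1-HIT; vc=[9]
#7 0x99→b9/s1 VC-HIT; vc=[7]
#8 0x99→b9/s1 L1-HIT; vc=[7]
#9 0xda→b13/s1 MISS; vc=[7,9]

MISSES = 3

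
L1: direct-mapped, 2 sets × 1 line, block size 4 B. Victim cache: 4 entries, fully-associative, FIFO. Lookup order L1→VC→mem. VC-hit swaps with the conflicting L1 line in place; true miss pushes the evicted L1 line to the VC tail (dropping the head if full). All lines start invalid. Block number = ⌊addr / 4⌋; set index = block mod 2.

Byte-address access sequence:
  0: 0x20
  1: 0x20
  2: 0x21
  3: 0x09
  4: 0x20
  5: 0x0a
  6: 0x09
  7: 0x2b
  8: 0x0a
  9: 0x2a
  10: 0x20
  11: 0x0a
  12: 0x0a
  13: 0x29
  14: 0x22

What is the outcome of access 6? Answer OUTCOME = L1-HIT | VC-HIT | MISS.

  [0] addr=0x20 blk=8 s=0: MISS | VC []
  [1] addr=0x20 blk=8 s=0: L1-HIT | VC []
  [2] addr=0x21 blk=8 s=0: L1-HIT | VC []
  [3] addr=0x9 blk=2 s=0: MISS | VC [8]
  [4] addr=0x20 blk=8 s=0: VC-HIT | VC [2]
  [5] addr=0xa blk=2 s=0: VC-HIT | VC [8]
  [6] addr=0x9 blk=2 s=0: L1-HIT | VC [8]
  [7] addr=0x2b blk=10 s=0: MISS | VC [8, 2]
  [8] addr=0xa blk=2 s=0: VC-HIT | VC [8, 10]
  [9] addr=0x2a blk=10 s=0: VC-HIT | VC [8, 2]
  [10] addr=0x20 blk=8 s=0: VC-HIT | VC [10, 2]
  [11] addr=0xa blk=2 s=0: VC-HIT | VC [10, 8]
  [12] addr=0xa blk=2 s=0: L1-HIT | VC [10, 8]
  [13] addr=0x29 blk=10 s=0: VC-HIT | VC [2, 8]
  [14] addr=0x22 blk=8 s=0: VC-HIT | VC [2, 10]

OUTCOME = L1-HIT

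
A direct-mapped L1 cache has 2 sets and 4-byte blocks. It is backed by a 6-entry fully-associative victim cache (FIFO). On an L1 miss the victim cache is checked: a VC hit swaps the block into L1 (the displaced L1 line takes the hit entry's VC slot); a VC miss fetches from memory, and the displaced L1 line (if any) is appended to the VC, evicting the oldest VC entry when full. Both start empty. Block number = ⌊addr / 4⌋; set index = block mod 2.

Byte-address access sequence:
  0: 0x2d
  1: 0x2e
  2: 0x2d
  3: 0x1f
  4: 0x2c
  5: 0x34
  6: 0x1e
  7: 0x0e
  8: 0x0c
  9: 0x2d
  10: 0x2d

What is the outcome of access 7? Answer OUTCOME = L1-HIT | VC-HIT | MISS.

OUTCOME = MISS

0: 0x2d (blk 11, set 1) → MISS  vc=[]
1: 0x2e (blk 11, set 1) → L1-HIT  vc=[]
2: 0x2d (blk 11, set 1) → L1-HIT  vc=[]
3: 0x1f (blk 7, set 1) → MISS  vc=[11]
4: 0x2c (blk 11, set 1) → VC-HIT  vc=[7]
5: 0x34 (blk 13, set 1) → MISS  vc=[7, 11]
6: 0x1e (blk 7, set 1) → VC-HIT  vc=[13, 11]
7: 0xe (blk 3, set 1) → MISS  vc=[13, 11, 7]
8: 0xc (blk 3, set 1) → L1-HIT  vc=[13, 11, 7]
9: 0x2d (blk 11, set 1) → VC-HIT  vc=[13, 3, 7]
10: 0x2d (blk 11, set 1) → L1-HIT  vc=[13, 3, 7]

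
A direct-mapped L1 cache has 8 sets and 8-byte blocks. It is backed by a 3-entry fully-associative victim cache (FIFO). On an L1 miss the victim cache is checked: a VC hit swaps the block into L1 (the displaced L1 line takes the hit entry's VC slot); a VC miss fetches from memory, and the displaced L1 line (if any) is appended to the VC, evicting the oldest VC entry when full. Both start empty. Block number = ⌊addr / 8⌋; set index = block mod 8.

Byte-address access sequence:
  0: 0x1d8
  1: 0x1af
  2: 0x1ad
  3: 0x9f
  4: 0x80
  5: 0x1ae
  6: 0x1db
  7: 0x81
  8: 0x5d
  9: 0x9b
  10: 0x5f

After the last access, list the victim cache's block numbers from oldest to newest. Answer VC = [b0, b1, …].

VC = [19, 59]

#0 0x1d8→b59/s3 MISS; vc=[]
#1 0x1af→b53/s5 MISS; vc=[]
#2 0x1ad→b53/s5 L1-HIT; vc=[]
#3 0x9f→b19/s3 MISS; vc=[59]
#4 0x80→b16/s0 MISS; vc=[59]
#5 0x1ae→b53/s5 L1-HIT; vc=[59]
#6 0x1db→b59/s3 VC-HIT; vc=[19]
#7 0x81→b16/s0 L1-HIT; vc=[19]
#8 0x5d→b11/s3 MISS; vc=[19,59]
#9 0x9b→b19/s3 VC-HIT; vc=[11,59]
#10 0x5f→b11/s3 VC-HIT; vc=[19,59]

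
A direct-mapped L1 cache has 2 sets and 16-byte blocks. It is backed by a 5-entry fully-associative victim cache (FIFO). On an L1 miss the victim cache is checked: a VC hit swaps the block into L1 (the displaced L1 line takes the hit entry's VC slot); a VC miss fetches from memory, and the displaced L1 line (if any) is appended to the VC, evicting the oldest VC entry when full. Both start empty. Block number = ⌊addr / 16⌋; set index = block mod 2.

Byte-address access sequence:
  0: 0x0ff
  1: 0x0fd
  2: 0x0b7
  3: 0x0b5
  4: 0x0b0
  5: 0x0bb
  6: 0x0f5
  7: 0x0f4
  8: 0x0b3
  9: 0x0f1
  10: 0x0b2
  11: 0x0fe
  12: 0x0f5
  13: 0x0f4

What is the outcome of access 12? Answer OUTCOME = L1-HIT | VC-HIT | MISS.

OUTCOME = L1-HIT

  [0] addr=0xff blk=15 s=1: MISS | VC []
  [1] addr=0xfd blk=15 s=1: L1-HIT | VC []
  [2] addr=0xb7 blk=11 s=1: MISS | VC [15]
  [3] addr=0xb5 blk=11 s=1: L1-HIT | VC [15]
  [4] addr=0xb0 blk=11 s=1: L1-HIT | VC [15]
  [5] addr=0xbb blk=11 s=1: L1-HIT | VC [15]
  [6] addr=0xf5 blk=15 s=1: VC-HIT | VC [11]
  [7] addr=0xf4 blk=15 s=1: L1-HIT | VC [11]
  [8] addr=0xb3 blk=11 s=1: VC-HIT | VC [15]
  [9] addr=0xf1 blk=15 s=1: VC-HIT | VC [11]
  [10] addr=0xb2 blk=11 s=1: VC-HIT | VC [15]
  [11] addr=0xfe blk=15 s=1: VC-HIT | VC [11]
  [12] addr=0xf5 blk=15 s=1: L1-HIT | VC [11]
  [13] addr=0xf4 blk=15 s=1: L1-HIT | VC [11]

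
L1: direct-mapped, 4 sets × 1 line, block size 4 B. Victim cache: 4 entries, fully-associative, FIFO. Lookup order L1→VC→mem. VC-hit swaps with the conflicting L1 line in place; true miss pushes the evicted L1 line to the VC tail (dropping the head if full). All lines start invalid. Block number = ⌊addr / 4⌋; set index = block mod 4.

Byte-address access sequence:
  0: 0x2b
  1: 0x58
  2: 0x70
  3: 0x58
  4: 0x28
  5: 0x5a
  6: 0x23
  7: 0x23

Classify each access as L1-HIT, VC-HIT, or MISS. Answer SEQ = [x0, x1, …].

0: 0x2b (blk 10, set 2) → MISS  vc=[]
1: 0x58 (blk 22, set 2) → MISS  vc=[10]
2: 0x70 (blk 28, set 0) → MISS  vc=[10]
3: 0x58 (blk 22, set 2) → L1-HIT  vc=[10]
4: 0x28 (blk 10, set 2) → VC-HIT  vc=[22]
5: 0x5a (blk 22, set 2) → VC-HIT  vc=[10]
6: 0x23 (blk 8, set 0) → MISS  vc=[10, 28]
7: 0x23 (blk 8, set 0) → L1-HIT  vc=[10, 28]

SEQ = [MISS, MISS, MISS, L1-HIT, VC-HIT, VC-HIT, MISS, L1-HIT]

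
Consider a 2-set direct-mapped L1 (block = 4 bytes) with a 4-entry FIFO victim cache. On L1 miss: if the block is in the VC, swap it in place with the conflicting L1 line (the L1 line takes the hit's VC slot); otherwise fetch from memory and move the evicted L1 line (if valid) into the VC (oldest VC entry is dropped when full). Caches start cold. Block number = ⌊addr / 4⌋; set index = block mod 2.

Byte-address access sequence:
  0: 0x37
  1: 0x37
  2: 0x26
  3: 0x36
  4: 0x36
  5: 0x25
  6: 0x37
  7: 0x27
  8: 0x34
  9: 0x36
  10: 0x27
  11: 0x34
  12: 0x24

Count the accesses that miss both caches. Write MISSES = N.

MISSES = 2

  [0] addr=0x37 blk=13 s=1: MISS | VC []
  [1] addr=0x37 blk=13 s=1: L1-HIT | VC []
  [2] addr=0x26 blk=9 s=1: MISS | VC [13]
  [3] addr=0x36 blk=13 s=1: VC-HIT | VC [9]
  [4] addr=0x36 blk=13 s=1: L1-HIT | VC [9]
  [5] addr=0x25 blk=9 s=1: VC-HIT | VC [13]
  [6] addr=0x37 blk=13 s=1: VC-HIT | VC [9]
  [7] addr=0x27 blk=9 s=1: VC-HIT | VC [13]
  [8] addr=0x34 blk=13 s=1: VC-HIT | VC [9]
  [9] addr=0x36 blk=13 s=1: L1-HIT | VC [9]
  [10] addr=0x27 blk=9 s=1: VC-HIT | VC [13]
  [11] addr=0x34 blk=13 s=1: VC-HIT | VC [9]
  [12] addr=0x24 blk=9 s=1: VC-HIT | VC [13]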